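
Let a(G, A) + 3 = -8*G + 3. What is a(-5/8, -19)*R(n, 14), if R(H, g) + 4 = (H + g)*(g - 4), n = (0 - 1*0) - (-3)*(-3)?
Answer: 230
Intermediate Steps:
n = -9 (n = (0 + 0) - 1*9 = 0 - 9 = -9)
R(H, g) = -4 + (-4 + g)*(H + g) (R(H, g) = -4 + (H + g)*(g - 4) = -4 + (H + g)*(-4 + g) = -4 + (-4 + g)*(H + g))
a(G, A) = -8*G (a(G, A) = -3 + (-8*G + 3) = -3 + (3 - 8*G) = -8*G)
a(-5/8, -19)*R(n, 14) = (-(-40)/8)*(-4 + 14**2 - 4*(-9) - 4*14 - 9*14) = (-(-40)/8)*(-4 + 196 + 36 - 56 - 126) = -8*(-5/8)*46 = 5*46 = 230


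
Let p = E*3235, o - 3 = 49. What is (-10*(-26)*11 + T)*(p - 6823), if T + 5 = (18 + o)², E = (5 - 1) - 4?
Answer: -52912365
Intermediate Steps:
o = 52 (o = 3 + 49 = 52)
E = 0 (E = 4 - 4 = 0)
p = 0 (p = 0*3235 = 0)
T = 4895 (T = -5 + (18 + 52)² = -5 + 70² = -5 + 4900 = 4895)
(-10*(-26)*11 + T)*(p - 6823) = (-10*(-26)*11 + 4895)*(0 - 6823) = (260*11 + 4895)*(-6823) = (2860 + 4895)*(-6823) = 7755*(-6823) = -52912365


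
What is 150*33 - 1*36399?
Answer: -31449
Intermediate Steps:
150*33 - 1*36399 = 4950 - 36399 = -31449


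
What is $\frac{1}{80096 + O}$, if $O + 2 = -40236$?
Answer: $\frac{1}{39858} \approx 2.5089 \cdot 10^{-5}$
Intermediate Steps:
$O = -40238$ ($O = -2 - 40236 = -40238$)
$\frac{1}{80096 + O} = \frac{1}{80096 - 40238} = \frac{1}{39858}$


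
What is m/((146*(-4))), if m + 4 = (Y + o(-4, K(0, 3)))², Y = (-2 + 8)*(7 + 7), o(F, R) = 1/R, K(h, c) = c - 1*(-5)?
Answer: -6201/512 ≈ -12.111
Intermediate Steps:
K(h, c) = 5 + c (K(h, c) = c + 5 = 5 + c)
Y = 84 (Y = 6*14 = 84)
m = 452673/64 (m = -4 + (84 + 1/(5 + 3))² = -4 + (84 + 1/8)² = -4 + (84 + ⅛)² = -4 + (673/8)² = -4 + 452929/64 = 452673/64 ≈ 7073.0)
m/((146*(-4))) = 452673/(64*((146*(-4)))) = (452673/64)/(-584) = (452673/64)*(-1/584) = -6201/512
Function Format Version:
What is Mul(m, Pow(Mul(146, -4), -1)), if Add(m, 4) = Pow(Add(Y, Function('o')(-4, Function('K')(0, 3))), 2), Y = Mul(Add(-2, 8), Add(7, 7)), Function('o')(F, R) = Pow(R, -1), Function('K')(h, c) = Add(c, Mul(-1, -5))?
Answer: Rational(-6201, 512) ≈ -12.111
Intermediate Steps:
Function('K')(h, c) = Add(5, c) (Function('K')(h, c) = Add(c, 5) = Add(5, c))
Y = 84 (Y = Mul(6, 14) = 84)
m = Rational(452673, 64) (m = Add(-4, Pow(Add(84, Pow(Add(5, 3), -1)), 2)) = Add(-4, Pow(Add(84, Pow(8, -1)), 2)) = Add(-4, Pow(Add(84, Rational(1, 8)), 2)) = Add(-4, Pow(Rational(673, 8), 2)) = Add(-4, Rational(452929, 64)) = Rational(452673, 64) ≈ 7073.0)
Mul(m, Pow(Mul(146, -4), -1)) = Mul(Rational(452673, 64), Pow(Mul(146, -4), -1)) = Mul(Rational(452673, 64), Pow(-584, -1)) = Mul(Rational(452673, 64), Rational(-1, 584)) = Rational(-6201, 512)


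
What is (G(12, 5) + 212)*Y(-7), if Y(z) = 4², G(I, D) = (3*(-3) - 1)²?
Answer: 4992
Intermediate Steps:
G(I, D) = 100 (G(I, D) = (-9 - 1)² = (-10)² = 100)
Y(z) = 16
(G(12, 5) + 212)*Y(-7) = (100 + 212)*16 = 312*16 = 4992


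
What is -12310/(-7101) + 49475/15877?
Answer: 546767845/112742577 ≈ 4.8497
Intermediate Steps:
-12310/(-7101) + 49475/15877 = -12310*(-1/7101) + 49475*(1/15877) = 12310/7101 + 49475/15877 = 546767845/112742577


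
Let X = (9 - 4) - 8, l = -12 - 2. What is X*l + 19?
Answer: 61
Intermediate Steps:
l = -14
X = -3 (X = 5 - 8 = -3)
X*l + 19 = -3*(-14) + 19 = 42 + 19 = 61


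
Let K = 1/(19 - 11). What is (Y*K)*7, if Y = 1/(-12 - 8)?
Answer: -7/160 ≈ -0.043750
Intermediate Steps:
Y = -1/20 (Y = 1/(-20) = -1/20 ≈ -0.050000)
K = 1/8 ≈ 0.12500
(Y*K)*7 = -1/20*1/8*7 = -1/160*7 = -7/160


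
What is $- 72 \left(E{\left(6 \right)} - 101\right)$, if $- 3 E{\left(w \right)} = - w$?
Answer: $7128$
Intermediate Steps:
$E{\left(w \right)} = \frac{w}{3}$ ($E{\left(w \right)} = - \frac{\left(-1\right) w}{3} = \frac{w}{3}$)
$- 72 \left(E{\left(6 \right)} - 101\right) = - 72 \left(\frac{1}{3} \cdot 6 - 101\right) = - 72 \left(2 - 101\right) = \left(-72\right) \left(-99\right) = 7128$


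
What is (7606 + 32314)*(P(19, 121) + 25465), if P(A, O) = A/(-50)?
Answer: 5082738152/5 ≈ 1.0165e+9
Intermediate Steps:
P(A, O) = -A/50 (P(A, O) = A*(-1/50) = -A/50)
(7606 + 32314)*(P(19, 121) + 25465) = (7606 + 32314)*(-1/50*19 + 25465) = 39920*(-19/50 + 25465) = 39920*(1273231/50) = 5082738152/5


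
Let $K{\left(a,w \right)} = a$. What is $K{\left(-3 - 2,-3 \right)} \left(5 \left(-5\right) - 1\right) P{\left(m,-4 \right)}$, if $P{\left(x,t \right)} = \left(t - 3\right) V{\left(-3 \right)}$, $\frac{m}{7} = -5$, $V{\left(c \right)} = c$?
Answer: $2730$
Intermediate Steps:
$m = -35$ ($m = 7 \left(-5\right) = -35$)
$P{\left(x,t \right)} = 9 - 3 t$ ($P{\left(x,t \right)} = \left(t - 3\right) \left(-3\right) = \left(-3 + t\right) \left(-3\right) = 9 - 3 t$)
$K{\left(-3 - 2,-3 \right)} \left(5 \left(-5\right) - 1\right) P{\left(m,-4 \right)} = \left(-3 - 2\right) \left(5 \left(-5\right) - 1\right) \left(9 - -12\right) = - 5 \left(-25 - 1\right) \left(9 + 12\right) = \left(-5\right) \left(-26\right) 21 = 130 \cdot 21 = 2730$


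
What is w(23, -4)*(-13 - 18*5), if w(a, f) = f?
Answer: 412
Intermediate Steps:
w(23, -4)*(-13 - 18*5) = -4*(-13 - 18*5) = -4*(-13 - 90) = -4*(-103) = 412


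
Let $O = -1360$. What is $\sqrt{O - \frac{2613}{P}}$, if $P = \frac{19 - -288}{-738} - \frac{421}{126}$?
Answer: $\frac{11 i \sqrt{57476245}}{3235} \approx 25.779 i$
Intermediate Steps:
$P = - \frac{3235}{861}$ ($P = \left(19 + 288\right) \left(- \frac{1}{738}\right) - \frac{421}{126} = 307 \left(- \frac{1}{738}\right) - \frac{421}{126} = - \frac{307}{738} - \frac{421}{126} = - \frac{3235}{861} \approx -3.7573$)
$\sqrt{O - \frac{2613}{P}} = \sqrt{-1360 - \frac{2613}{- \frac{3235}{861}}} = \sqrt{-1360 - - \frac{2249793}{3235}} = \sqrt{-1360 + \frac{2249793}{3235}} = \sqrt{- \frac{2149807}{3235}} = \frac{11 i \sqrt{57476245}}{3235}$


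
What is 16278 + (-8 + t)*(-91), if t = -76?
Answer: 23922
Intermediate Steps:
16278 + (-8 + t)*(-91) = 16278 + (-8 - 76)*(-91) = 16278 - 84*(-91) = 16278 + 7644 = 23922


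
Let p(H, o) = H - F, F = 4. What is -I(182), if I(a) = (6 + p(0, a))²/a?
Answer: -2/91 ≈ -0.021978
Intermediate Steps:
p(H, o) = -4 + H (p(H, o) = H - 1*4 = H - 4 = -4 + H)
I(a) = 4/a (I(a) = (6 + (-4 + 0))²/a = (6 - 4)²/a = 2²/a = 4/a)
-I(182) = -4/182 = -1*2/91 = -2/91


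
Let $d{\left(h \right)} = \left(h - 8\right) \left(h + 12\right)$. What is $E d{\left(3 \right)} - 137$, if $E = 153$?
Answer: $-11612$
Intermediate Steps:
$d{\left(h \right)} = \left(-8 + h\right) \left(12 + h\right)$
$E d{\left(3 \right)} - 137 = 153 \left(-96 + 3^{2} + 4 \cdot 3\right) - 137 = 153 \left(-96 + 9 + 12\right) - 137 = 153 \left(-75\right) - 137 = -11475 - 137 = -11612$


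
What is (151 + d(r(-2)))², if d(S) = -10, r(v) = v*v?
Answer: 19881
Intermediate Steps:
r(v) = v²
(151 + d(r(-2)))² = (151 - 10)² = 141² = 19881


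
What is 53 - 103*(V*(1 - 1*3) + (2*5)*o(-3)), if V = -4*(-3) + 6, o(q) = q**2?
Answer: -5509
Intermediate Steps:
V = 18 (V = 12 + 6 = 18)
53 - 103*(V*(1 - 1*3) + (2*5)*o(-3)) = 53 - 103*(18*(1 - 1*3) + (2*5)*(-3)**2) = 53 - 103*(18*(1 - 3) + 10*9) = 53 - 103*(18*(-2) + 90) = 53 - 103*(-36 + 90) = 53 - 103*54 = 53 - 5562 = -5509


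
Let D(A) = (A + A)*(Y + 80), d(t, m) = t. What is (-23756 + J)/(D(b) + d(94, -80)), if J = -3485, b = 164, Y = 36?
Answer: -27241/38142 ≈ -0.71420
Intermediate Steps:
D(A) = 232*A (D(A) = (A + A)*(36 + 80) = (2*A)*116 = 232*A)
(-23756 + J)/(D(b) + d(94, -80)) = (-23756 - 3485)/(232*164 + 94) = -27241/(38048 + 94) = -27241/38142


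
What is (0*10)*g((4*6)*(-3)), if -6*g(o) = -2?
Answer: 0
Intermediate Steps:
g(o) = ⅓ (g(o) = -⅙*(-2) = ⅓)
(0*10)*g((4*6)*(-3)) = (0*10)*(⅓) = 0*(⅓) = 0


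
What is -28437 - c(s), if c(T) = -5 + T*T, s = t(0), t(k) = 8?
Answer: -28496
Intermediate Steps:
s = 8
c(T) = -5 + T²
-28437 - c(s) = -28437 - (-5 + 8²) = -28437 - (-5 + 64) = -28437 - 1*59 = -28437 - 59 = -28496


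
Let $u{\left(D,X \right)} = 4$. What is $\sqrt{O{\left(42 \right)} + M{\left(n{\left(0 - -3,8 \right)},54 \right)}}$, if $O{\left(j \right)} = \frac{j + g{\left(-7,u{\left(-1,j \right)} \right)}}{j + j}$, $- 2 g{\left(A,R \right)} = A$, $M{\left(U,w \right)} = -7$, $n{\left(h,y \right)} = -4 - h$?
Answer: $\frac{i \sqrt{930}}{12} \approx 2.5413 i$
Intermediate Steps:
$g{\left(A,R \right)} = - \frac{A}{2}$
$O{\left(j \right)} = \frac{\frac{7}{2} + j}{2 j}$ ($O{\left(j \right)} = \frac{j - - \frac{7}{2}}{j + j} = \frac{j + \frac{7}{2}}{2 j} = \left(\frac{7}{2} + j\right) \frac{1}{2 j} = \frac{\frac{7}{2} + j}{2 j}$)
$\sqrt{O{\left(42 \right)} + M{\left(n{\left(0 - -3,8 \right)},54 \right)}} = \sqrt{\frac{7 + 2 \cdot 42}{4 \cdot 42} - 7} = \sqrt{\frac{1}{4} \cdot \frac{1}{42} \left(7 + 84\right) - 7} = \sqrt{\frac{1}{4} \cdot \frac{1}{42} \cdot 91 - 7} = \sqrt{\frac{13}{24} - 7} = \sqrt{- \frac{155}{24}} = \frac{i \sqrt{930}}{12}$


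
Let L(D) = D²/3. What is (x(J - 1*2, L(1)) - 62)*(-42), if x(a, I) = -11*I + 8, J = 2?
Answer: 2422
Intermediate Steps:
L(D) = D²/3 (L(D) = D²*(⅓) = D²/3)
x(a, I) = 8 - 11*I
(x(J - 1*2, L(1)) - 62)*(-42) = ((8 - 11*1²/3) - 62)*(-42) = ((8 - 11/3) - 62)*(-42) = (13/3 - 62)*(-42) = -173/3*(-42) = 2422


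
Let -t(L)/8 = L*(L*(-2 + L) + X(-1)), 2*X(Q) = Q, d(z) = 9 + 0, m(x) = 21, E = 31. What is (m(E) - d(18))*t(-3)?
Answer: 4176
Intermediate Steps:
d(z) = 9
X(Q) = Q/2
t(L) = -8*L*(-½ + L*(-2 + L)) (t(L) = -8*L*(L*(-2 + L) + (½)*(-1)) = -8*L*(L*(-2 + L) - ½) = -8*L*(-½ + L*(-2 + L)))
(m(E) - d(18))*t(-3) = (21 - 1*9)*(4*(-3)*(1 - 2*(-3)² + 4*(-3))) = (21 - 9)*(4*(-3)*(1 - 2*9 - 12)) = 12*(4*(-3)*(1 - 18 - 12)) = 12*(4*(-3)*(-29)) = 12*348 = 4176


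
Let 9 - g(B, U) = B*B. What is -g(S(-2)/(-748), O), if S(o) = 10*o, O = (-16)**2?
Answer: -314696/34969 ≈ -8.9993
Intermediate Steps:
O = 256
g(B, U) = 9 - B**2 (g(B, U) = 9 - B*B = 9 - B**2)
-g(S(-2)/(-748), O) = -(9 - ((10*(-2))/(-748))**2) = -(9 - (-20*(-1/748))**2) = -(9 - (5/187)**2) = -(9 - 1*25/34969) = -(9 - 25/34969) = -1*314696/34969 = -314696/34969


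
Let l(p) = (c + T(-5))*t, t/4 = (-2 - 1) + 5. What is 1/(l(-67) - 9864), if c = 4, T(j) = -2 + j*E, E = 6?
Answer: -1/10088 ≈ -9.9128e-5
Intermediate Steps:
t = 8 (t = 4*((-2 - 1) + 5) = 4*(-3 + 5) = 4*2 = 8)
T(j) = -2 + 6*j (T(j) = -2 + j*6 = -2 + 6*j)
l(p) = -224 (l(p) = (4 + (-2 + 6*(-5)))*8 = (4 + (-2 - 30))*8 = (4 - 32)*8 = -28*8 = -224)
1/(l(-67) - 9864) = 1/(-224 - 9864) = 1/(-10088) = -1/10088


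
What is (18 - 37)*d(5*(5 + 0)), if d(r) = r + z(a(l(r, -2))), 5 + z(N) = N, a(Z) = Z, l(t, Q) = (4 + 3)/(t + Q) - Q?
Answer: -9747/23 ≈ -423.78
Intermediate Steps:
l(t, Q) = -Q + 7/(Q + t) (l(t, Q) = 7/(Q + t) - Q = -Q + 7/(Q + t))
z(N) = -5 + N
d(r) = -5 + r + (3 + 2*r)/(-2 + r) (d(r) = r + (-5 + (7 - 1*(-2)² - 1*(-2)*r)/(-2 + r)) = r + (-5 + (7 - 1*4 + 2*r)/(-2 + r)) = r + (-5 + (7 - 4 + 2*r)/(-2 + r)) = r + (-5 + (3 + 2*r)/(-2 + r)) = -5 + r + (3 + 2*r)/(-2 + r))
(18 - 37)*d(5*(5 + 0)) = (18 - 37)*((13 + (5*(5 + 0))² - 25*(5 + 0))/(-2 + 5*(5 + 0))) = -19*(13 + (5*5)² - 25*5)/(-2 + 5*5) = -19*(13 + 25² - 5*25)/(-2 + 25) = -19*(13 + 625 - 125)/23 = -19*513/23 = -9747/23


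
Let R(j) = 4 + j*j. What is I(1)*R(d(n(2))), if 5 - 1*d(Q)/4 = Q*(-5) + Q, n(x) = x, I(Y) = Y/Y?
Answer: 2708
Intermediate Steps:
I(Y) = 1
d(Q) = 20 + 16*Q (d(Q) = 20 - 4*(Q*(-5) + Q) = 20 - 4*(-5*Q + Q) = 20 - (-16)*Q = 20 + 16*Q)
R(j) = 4 + j²
I(1)*R(d(n(2))) = 1*(4 + (20 + 16*2)²) = 1*(4 + (20 + 32)²) = 1*(4 + 52²) = 1*(4 + 2704) = 1*2708 = 2708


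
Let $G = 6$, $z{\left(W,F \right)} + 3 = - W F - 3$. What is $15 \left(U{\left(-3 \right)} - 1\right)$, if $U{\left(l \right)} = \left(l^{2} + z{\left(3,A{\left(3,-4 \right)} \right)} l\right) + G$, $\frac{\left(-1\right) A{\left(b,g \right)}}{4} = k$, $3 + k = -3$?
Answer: $3720$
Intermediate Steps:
$k = -6$ ($k = -3 - 3 = -6$)
$A{\left(b,g \right)} = 24$ ($A{\left(b,g \right)} = \left(-4\right) \left(-6\right) = 24$)
$z{\left(W,F \right)} = -6 - F W$ ($z{\left(W,F \right)} = -3 + \left(- W F - 3\right) = -3 - \left(3 + F W\right) = -6 - F W$)
$U{\left(l \right)} = 6 + l^{2} - 78 l$ ($U{\left(l \right)} = \left(l^{2} + \left(-6 - 24 \cdot 3\right) l\right) + 6 = \left(l^{2} + \left(-6 - 72\right) l\right) + 6 = \left(l^{2} - 78 l\right) + 6 = 6 + l^{2} - 78 l$)
$15 \left(U{\left(-3 \right)} - 1\right) = 15 \left(\left(6 + \left(-3\right)^{2} - -234\right) - 1\right) = 15 \left(\left(6 + 9 + 234\right) - 1\right) = 15 \left(249 - 1\right) = 15 \cdot 248 = 3720$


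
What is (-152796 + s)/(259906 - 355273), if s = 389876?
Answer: -237080/95367 ≈ -2.4860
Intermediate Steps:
(-152796 + s)/(259906 - 355273) = (-152796 + 389876)/(259906 - 355273) = 237080/(-95367) = 237080*(-1/95367) = -237080/95367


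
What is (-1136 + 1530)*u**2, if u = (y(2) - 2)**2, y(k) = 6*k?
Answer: 3940000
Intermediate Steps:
u = 100 (u = (6*2 - 2)**2 = (12 - 2)**2 = 10**2 = 100)
(-1136 + 1530)*u**2 = (-1136 + 1530)*100**2 = 394*10000 = 3940000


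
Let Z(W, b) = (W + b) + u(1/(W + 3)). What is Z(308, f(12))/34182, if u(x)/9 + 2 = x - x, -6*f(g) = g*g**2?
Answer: 1/17091 ≈ 5.8510e-5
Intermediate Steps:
f(g) = -g**3/6 (f(g) = -g*g**2/6 = -g**3/6)
u(x) = -18 (u(x) = -18 + 9*(x - x) = -18 + 9*0 = -18 + 0 = -18)
Z(W, b) = -18 + W + b (Z(W, b) = (W + b) - 18 = -18 + W + b)
Z(308, f(12))/34182 = (-18 + 308 - 1/6*12**3)/34182 = (-18 + 308 - 1/6*1728)*(1/34182) = (-18 + 308 - 288)*(1/34182) = 2*(1/34182) = 1/17091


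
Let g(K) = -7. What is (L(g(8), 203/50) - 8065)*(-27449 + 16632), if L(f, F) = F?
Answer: 4359759399/50 ≈ 8.7195e+7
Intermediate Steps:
(L(g(8), 203/50) - 8065)*(-27449 + 16632) = (203/50 - 8065)*(-27449 + 16632) = (203*(1/50) - 8065)*(-10817) = (203/50 - 8065)*(-10817) = -403047/50*(-10817) = 4359759399/50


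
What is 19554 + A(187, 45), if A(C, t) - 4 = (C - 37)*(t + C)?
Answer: 54358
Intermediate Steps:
A(C, t) = 4 + (-37 + C)*(C + t) (A(C, t) = 4 + (C - 37)*(t + C) = 4 + (-37 + C)*(C + t))
19554 + A(187, 45) = 19554 + (4 + 187² - 37*187 - 37*45 + 187*45) = 19554 + (4 + 34969 - 6919 - 1665 + 8415) = 19554 + 34804 = 54358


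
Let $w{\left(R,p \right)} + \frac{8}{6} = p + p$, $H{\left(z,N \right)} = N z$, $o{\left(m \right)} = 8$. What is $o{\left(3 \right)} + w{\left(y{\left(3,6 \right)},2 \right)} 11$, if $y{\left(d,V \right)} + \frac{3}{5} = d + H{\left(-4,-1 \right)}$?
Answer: $\frac{112}{3} \approx 37.333$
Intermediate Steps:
$y{\left(d,V \right)} = \frac{17}{5} + d$ ($y{\left(d,V \right)} = - \frac{3}{5} + \left(d - -4\right) = - \frac{3}{5} + \left(d + 4\right) = - \frac{3}{5} + \left(4 + d\right) = \frac{17}{5} + d$)
$w{\left(R,p \right)} = - \frac{4}{3} + 2 p$ ($w{\left(R,p \right)} = - \frac{4}{3} + \left(p + p\right) = - \frac{4}{3} + 2 p$)
$o{\left(3 \right)} + w{\left(y{\left(3,6 \right)},2 \right)} 11 = 8 + \left(- \frac{4}{3} + 2 \cdot 2\right) 11 = 8 + \left(- \frac{4}{3} + 4\right) 11 = 8 + \frac{8}{3} \cdot 11 = 8 + \frac{88}{3} = \frac{112}{3}$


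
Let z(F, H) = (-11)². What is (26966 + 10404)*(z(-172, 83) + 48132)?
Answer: 1803214610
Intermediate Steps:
z(F, H) = 121
(26966 + 10404)*(z(-172, 83) + 48132) = (26966 + 10404)*(121 + 48132) = 37370*48253 = 1803214610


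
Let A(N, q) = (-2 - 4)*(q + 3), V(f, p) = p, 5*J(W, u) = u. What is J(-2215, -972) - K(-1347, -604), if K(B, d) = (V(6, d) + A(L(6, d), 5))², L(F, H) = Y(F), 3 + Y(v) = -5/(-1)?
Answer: -2126492/5 ≈ -4.2530e+5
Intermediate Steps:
Y(v) = 2 (Y(v) = -3 - 5/(-1) = -3 - 5*(-1) = -3 + 5 = 2)
J(W, u) = u/5
L(F, H) = 2
A(N, q) = -18 - 6*q (A(N, q) = -6*(3 + q) = -18 - 6*q)
K(B, d) = (-48 + d)² (K(B, d) = (d + (-18 - 6*5))² = (d + (-18 - 30))² = (d - 48)² = (-48 + d)²)
J(-2215, -972) - K(-1347, -604) = (⅕)*(-972) - (-48 - 604)² = -972/5 - 1*(-652)² = -972/5 - 1*425104 = -972/5 - 425104 = -2126492/5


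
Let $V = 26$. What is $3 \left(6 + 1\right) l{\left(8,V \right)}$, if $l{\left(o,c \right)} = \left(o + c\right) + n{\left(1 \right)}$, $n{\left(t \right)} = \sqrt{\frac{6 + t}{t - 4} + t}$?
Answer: $714 + 14 i \sqrt{3} \approx 714.0 + 24.249 i$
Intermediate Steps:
$n{\left(t \right)} = \sqrt{t + \frac{6 + t}{-4 + t}}$ ($n{\left(t \right)} = \sqrt{\frac{6 + t}{-4 + t} + t} = \sqrt{t + \frac{6 + t}{-4 + t}}$)
$l{\left(o,c \right)} = c + o + \frac{2 i \sqrt{3}}{3}$ ($l{\left(o,c \right)} = \left(o + c\right) + \sqrt{\frac{6 + 1 + 1 \left(-4 + 1\right)}{-4 + 1}} = \left(c + o\right) + \sqrt{\frac{6 + 1 + 1 \left(-3\right)}{-3}} = \left(c + o\right) + \sqrt{- \frac{6 + 1 - 3}{3}} = \left(c + o\right) + \sqrt{\left(- \frac{1}{3}\right) 4} = \left(c + o\right) + \sqrt{- \frac{4}{3}} = \left(c + o\right) + \frac{2 i \sqrt{3}}{3} = c + o + \frac{2 i \sqrt{3}}{3}$)
$3 \left(6 + 1\right) l{\left(8,V \right)} = 3 \left(6 + 1\right) \left(26 + 8 + \frac{2 i \sqrt{3}}{3}\right) = 3 \cdot 7 \left(34 + \frac{2 i \sqrt{3}}{3}\right) = 21 \left(34 + \frac{2 i \sqrt{3}}{3}\right) = 714 + 14 i \sqrt{3}$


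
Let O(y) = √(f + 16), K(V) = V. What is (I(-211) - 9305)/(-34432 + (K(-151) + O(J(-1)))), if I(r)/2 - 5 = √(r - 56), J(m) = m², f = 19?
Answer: 24726845/91998758 + 715*√35/91998758 - 34583*I*√267/597991927 - I*√9345/597991927 ≈ 0.26882 - 0.00094514*I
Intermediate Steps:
I(r) = 10 + 2*√(-56 + r) (I(r) = 10 + 2*√(r - 56) = 10 + 2*√(-56 + r))
O(y) = √35 (O(y) = √(19 + 16) = √35)
(I(-211) - 9305)/(-34432 + (K(-151) + O(J(-1)))) = ((10 + 2*√(-56 - 211)) - 9305)/(-34432 + (-151 + √35)) = ((10 + 2*√(-267)) - 9305)/(-34583 + √35) = ((10 + 2*(I*√267)) - 9305)/(-34583 + √35) = ((10 + 2*I*√267) - 9305)/(-34583 + √35) = (-9295 + 2*I*√267)/(-34583 + √35)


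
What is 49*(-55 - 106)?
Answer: -7889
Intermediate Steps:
49*(-55 - 106) = 49*(-161) = -7889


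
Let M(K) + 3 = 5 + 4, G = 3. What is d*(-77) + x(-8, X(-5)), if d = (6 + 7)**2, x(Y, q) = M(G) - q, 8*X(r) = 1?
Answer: -104057/8 ≈ -13007.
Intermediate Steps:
M(K) = 6 (M(K) = -3 + (5 + 4) = -3 + 9 = 6)
X(r) = 1/8 (X(r) = (1/8)*1 = 1/8)
x(Y, q) = 6 - q
d = 169 (d = 13**2 = 169)
d*(-77) + x(-8, X(-5)) = 169*(-77) + (6 - 1*1/8) = -13013 + (6 - 1/8) = -13013 + 47/8 = -104057/8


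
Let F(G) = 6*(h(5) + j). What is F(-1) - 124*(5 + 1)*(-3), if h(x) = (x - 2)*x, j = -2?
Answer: 2310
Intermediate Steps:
h(x) = x*(-2 + x) (h(x) = (-2 + x)*x = x*(-2 + x))
F(G) = 78 (F(G) = 6*(5*(-2 + 5) - 2) = 6*(5*3 - 2) = 6*(15 - 2) = 6*13 = 78)
F(-1) - 124*(5 + 1)*(-3) = 78 - 124*(5 + 1)*(-3) = 78 - 744*(-3) = 78 - 124*(-18) = 78 + 2232 = 2310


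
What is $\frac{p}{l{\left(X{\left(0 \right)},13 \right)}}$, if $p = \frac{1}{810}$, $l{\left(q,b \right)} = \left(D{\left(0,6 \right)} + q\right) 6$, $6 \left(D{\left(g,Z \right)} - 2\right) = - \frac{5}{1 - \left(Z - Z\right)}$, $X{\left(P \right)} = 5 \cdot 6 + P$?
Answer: $\frac{1}{151470} \approx 6.602 \cdot 10^{-6}$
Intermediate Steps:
$X{\left(P \right)} = 30 + P$
$D{\left(g,Z \right)} = \frac{7}{6}$ ($D{\left(g,Z \right)} = 2 + \frac{\left(-5\right) \frac{1}{1 - \left(Z - Z\right)}}{6} = 2 + \frac{\left(-5\right) \frac{1}{1 - 0}}{6} = 2 + \frac{\left(-5\right) \frac{1}{1 + 0}}{6} = 2 + \frac{\left(-5\right) 1^{-1}}{6} = 2 + \frac{\left(-5\right) 1}{6} = 2 + \frac{1}{6} \left(-5\right) = 2 - \frac{5}{6} = \frac{7}{6}$)
$l{\left(q,b \right)} = 7 + 6 q$ ($l{\left(q,b \right)} = \left(\frac{7}{6} + q\right) 6 = 7 + 6 q$)
$p = \frac{1}{810} \approx 0.0012346$
$\frac{p}{l{\left(X{\left(0 \right)},13 \right)}} = \frac{1}{810 \left(7 + 6 \left(30 + 0\right)\right)} = \frac{1}{810 \left(7 + 6 \cdot 30\right)} = \frac{1}{810 \left(7 + 180\right)} = \frac{1}{810 \cdot 187} = \frac{1}{810} \cdot \frac{1}{187} = \frac{1}{151470}$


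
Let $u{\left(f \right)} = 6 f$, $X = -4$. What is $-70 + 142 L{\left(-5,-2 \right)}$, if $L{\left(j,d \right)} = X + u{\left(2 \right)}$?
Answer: $1066$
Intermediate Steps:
$L{\left(j,d \right)} = 8$ ($L{\left(j,d \right)} = -4 + 6 \cdot 2 = -4 + 12 = 8$)
$-70 + 142 L{\left(-5,-2 \right)} = -70 + 142 \cdot 8 = -70 + 1136 = 1066$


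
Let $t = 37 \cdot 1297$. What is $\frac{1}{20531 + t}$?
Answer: $\frac{1}{68520} \approx 1.4594 \cdot 10^{-5}$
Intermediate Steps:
$t = 47989$
$\frac{1}{20531 + t} = \frac{1}{20531 + 47989} = \frac{1}{68520}$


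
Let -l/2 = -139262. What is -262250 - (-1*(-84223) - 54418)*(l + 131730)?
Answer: -12227882720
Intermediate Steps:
l = 278524 (l = -2*(-139262) = 278524)
-262250 - (-1*(-84223) - 54418)*(l + 131730) = -262250 - (-1*(-84223) - 54418)*(278524 + 131730) = -262250 - (84223 - 54418)*410254 = -262250 - 29805*410254 = -262250 - 1*12227620470 = -262250 - 12227620470 = -12227882720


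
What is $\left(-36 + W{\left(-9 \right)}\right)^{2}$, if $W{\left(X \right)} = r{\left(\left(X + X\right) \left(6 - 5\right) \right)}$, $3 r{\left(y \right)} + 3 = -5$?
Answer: $\frac{13456}{9} \approx 1495.1$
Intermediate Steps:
$r{\left(y \right)} = - \frac{8}{3}$ ($r{\left(y \right)} = -1 + \frac{1}{3} \left(-5\right) = -1 - \frac{5}{3} = - \frac{8}{3}$)
$W{\left(X \right)} = - \frac{8}{3}$
$\left(-36 + W{\left(-9 \right)}\right)^{2} = \left(-36 - \frac{8}{3}\right)^{2} = \left(- \frac{116}{3}\right)^{2} = \frac{13456}{9}$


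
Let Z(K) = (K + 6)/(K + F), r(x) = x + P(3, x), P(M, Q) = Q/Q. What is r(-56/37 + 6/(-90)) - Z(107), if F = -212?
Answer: 1927/3885 ≈ 0.49601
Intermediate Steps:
P(M, Q) = 1
r(x) = 1 + x (r(x) = x + 1 = 1 + x)
Z(K) = (6 + K)/(-212 + K) (Z(K) = (K + 6)/(K - 212) = (6 + K)/(-212 + K))
r(-56/37 + 6/(-90)) - Z(107) = (1 + (-56/37 + 6/(-90))) - (6 + 107)/(-212 + 107) = (1 + (-56*1/37 + 6*(-1/90))) - 113/(-105) = (1 + (-56/37 - 1/15)) - (-1)*113/105 = (1 - 877/555) - 1*(-113/105) = -322/555 + 113/105 = 1927/3885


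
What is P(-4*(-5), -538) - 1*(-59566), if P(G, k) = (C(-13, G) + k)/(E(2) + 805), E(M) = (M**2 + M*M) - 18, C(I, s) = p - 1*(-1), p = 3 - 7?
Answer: 47354429/795 ≈ 59565.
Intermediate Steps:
p = -4
C(I, s) = -3 (C(I, s) = -4 - 1*(-1) = -4 + 1 = -3)
E(M) = -18 + 2*M**2 (E(M) = (M**2 + M**2) - 18 = 2*M**2 - 18 = -18 + 2*M**2)
P(G, k) = -1/265 + k/795 (P(G, k) = (-3 + k)/((-18 + 2*2**2) + 805) = (-3 + k)/((-18 + 2*4) + 805) = (-3 + k)/((-18 + 8) + 805) = (-3 + k)/(-10 + 805) = (-3 + k)/795 = (-3 + k)*(1/795) = -1/265 + k/795)
P(-4*(-5), -538) - 1*(-59566) = (-1/265 + (1/795)*(-538)) - 1*(-59566) = (-1/265 - 538/795) + 59566 = -541/795 + 59566 = 47354429/795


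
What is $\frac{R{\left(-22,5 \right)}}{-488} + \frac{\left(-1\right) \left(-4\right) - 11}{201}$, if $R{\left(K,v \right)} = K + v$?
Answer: $\frac{1}{98088} \approx 1.0195 \cdot 10^{-5}$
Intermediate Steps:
$\frac{R{\left(-22,5 \right)}}{-488} + \frac{\left(-1\right) \left(-4\right) - 11}{201} = \frac{-22 + 5}{-488} + \frac{\left(-1\right) \left(-4\right) - 11}{201} = \left(-17\right) \left(- \frac{1}{488}\right) + \left(4 - 11\right) \frac{1}{201} = \frac{17}{488} - \frac{7}{201} = \frac{1}{98088}$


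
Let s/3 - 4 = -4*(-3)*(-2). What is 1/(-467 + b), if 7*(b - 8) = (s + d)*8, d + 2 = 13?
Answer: -1/515 ≈ -0.0019417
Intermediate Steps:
d = 11 (d = -2 + 13 = 11)
s = -60 (s = 12 + 3*(-4*(-3)*(-2)) = 12 + 3*(12*(-2)) = 12 + 3*(-24) = 12 - 72 = -60)
b = -48 (b = 8 + ((-60 + 11)*8)/7 = 8 + (-49*8)/7 = 8 + (⅐)*(-392) = 8 - 56 = -48)
1/(-467 + b) = 1/(-467 - 48) = 1/(-515) = -1/515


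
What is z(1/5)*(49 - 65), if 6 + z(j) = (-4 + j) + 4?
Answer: 464/5 ≈ 92.800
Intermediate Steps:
z(j) = -6 + j (z(j) = -6 + ((-4 + j) + 4) = -6 + j)
z(1/5)*(49 - 65) = (-6 + 1/5)*(49 - 65) = (-6 + ⅕)*(-16) = -29/5*(-16) = 464/5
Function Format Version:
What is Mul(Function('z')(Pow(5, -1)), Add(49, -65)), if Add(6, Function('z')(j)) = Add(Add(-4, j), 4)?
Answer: Rational(464, 5) ≈ 92.800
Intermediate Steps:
Function('z')(j) = Add(-6, j) (Function('z')(j) = Add(-6, Add(Add(-4, j), 4)) = Add(-6, j))
Mul(Function('z')(Pow(5, -1)), Add(49, -65)) = Mul(Add(-6, Pow(5, -1)), Add(49, -65)) = Mul(Add(-6, Rational(1, 5)), -16) = Mul(Rational(-29, 5), -16) = Rational(464, 5)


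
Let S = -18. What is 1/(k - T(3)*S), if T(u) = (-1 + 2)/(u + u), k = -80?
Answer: -1/77 ≈ -0.012987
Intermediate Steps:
T(u) = 1/(2*u)
1/(k - T(3)*S) = 1/(-80 - (½)/3*(-18)) = 1/(-80 - (½)*(⅓)*(-18)) = 1/(-80 - (-18)/6) = 1/(-80 - 1*(-3)) = 1/(-80 + 3) = 1/(-77) = -1/77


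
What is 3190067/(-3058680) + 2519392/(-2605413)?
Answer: -1779717328359/885458292760 ≈ -2.0099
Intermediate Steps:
3190067/(-3058680) + 2519392/(-2605413) = 3190067*(-1/3058680) + 2519392*(-1/2605413) = -3190067/3058680 - 2519392/2605413 = -1779717328359/885458292760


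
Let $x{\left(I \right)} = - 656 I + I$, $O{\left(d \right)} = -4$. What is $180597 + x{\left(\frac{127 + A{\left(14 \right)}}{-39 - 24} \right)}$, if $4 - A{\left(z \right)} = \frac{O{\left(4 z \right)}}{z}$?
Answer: $\frac{80245222}{441} \approx 1.8196 \cdot 10^{5}$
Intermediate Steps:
$A{\left(z \right)} = 4 + \frac{4}{z}$ ($A{\left(z \right)} = 4 - - \frac{4}{z} = 4 + \frac{4}{z}$)
$x{\left(I \right)} = - 655 I$
$180597 + x{\left(\frac{127 + A{\left(14 \right)}}{-39 - 24} \right)} = 180597 - 655 \frac{127 + \left(4 + \frac{4}{14}\right)}{-39 - 24} = 180597 - 655 \frac{127 + \left(4 + 4 \cdot \frac{1}{14}\right)}{-63} = 180597 - 655 \left(127 + \left(4 + \frac{2}{7}\right)\right) \left(- \frac{1}{63}\right) = 180597 - 655 \left(127 + \frac{30}{7}\right) \left(- \frac{1}{63}\right) = 180597 - 655 \cdot \frac{919}{7} \left(- \frac{1}{63}\right) = 180597 - - \frac{601945}{441} = 180597 + \frac{601945}{441} = \frac{80245222}{441}$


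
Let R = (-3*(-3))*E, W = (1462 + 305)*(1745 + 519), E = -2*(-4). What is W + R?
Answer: 4000560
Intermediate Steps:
E = 8
W = 4000488 (W = 1767*2264 = 4000488)
R = 72 (R = -3*(-3)*8 = 9*8 = 72)
W + R = 4000488 + 72 = 4000560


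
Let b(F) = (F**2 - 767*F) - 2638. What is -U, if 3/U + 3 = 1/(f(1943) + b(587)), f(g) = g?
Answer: 319065/319066 ≈ 1.0000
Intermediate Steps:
b(F) = -2638 + F**2 - 767*F
U = -319065/319066 (U = 3/(-3 + 1/(1943 + (-2638 + 587**2 - 767*587))) = 3/(-3 + 1/(1943 + (-2638 + 344569 - 450229))) = 3/(-3 + 1/(1943 - 108298)) = 3/(-3 + 1/(-106355)) = 3/(-3 - 1/106355) = 3/(-319066/106355) = 3*(-106355/319066) = -319065/319066 ≈ -1.0000)
-U = -1*(-319065/319066) = 319065/319066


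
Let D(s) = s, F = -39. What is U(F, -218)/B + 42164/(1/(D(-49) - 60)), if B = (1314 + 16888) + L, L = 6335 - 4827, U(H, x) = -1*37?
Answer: -90584715997/19710 ≈ -4.5959e+6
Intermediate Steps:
U(H, x) = -37
L = 1508
B = 19710 (B = (1314 + 16888) + 1508 = 18202 + 1508 = 19710)
U(F, -218)/B + 42164/(1/(D(-49) - 60)) = -37/19710 + 42164/(1/(-49 - 60)) = -37*1/19710 + 42164/(1/(-109)) = -37/19710 + 42164/(-1/109) = -37/19710 + 42164*(-109) = -37/19710 - 4595876 = -90584715997/19710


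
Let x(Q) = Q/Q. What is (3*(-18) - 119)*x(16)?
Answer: -173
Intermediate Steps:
x(Q) = 1
(3*(-18) - 119)*x(16) = (3*(-18) - 119)*1 = (-54 - 119)*1 = -173*1 = -173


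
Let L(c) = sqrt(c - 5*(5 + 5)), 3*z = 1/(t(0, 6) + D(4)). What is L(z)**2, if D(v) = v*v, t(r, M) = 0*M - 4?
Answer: -1799/36 ≈ -49.972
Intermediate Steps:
t(r, M) = -4 (t(r, M) = 0 - 4 = -4)
D(v) = v**2
z = 1/36 (z = 1/(3*(-4 + 4**2)) = 1/(3*(-4 + 16)) = (1/3)/12 = (1/3)*(1/12) = 1/36 ≈ 0.027778)
L(c) = sqrt(-50 + c) (L(c) = sqrt(c - 5*10) = sqrt(c - 50) = sqrt(-50 + c))
L(z)**2 = (sqrt(-50 + 1/36))**2 = (sqrt(-1799/36))**2 = (I*sqrt(1799)/6)**2 = -1799/36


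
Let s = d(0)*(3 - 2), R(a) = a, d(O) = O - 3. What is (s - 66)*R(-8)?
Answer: 552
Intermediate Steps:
d(O) = -3 + O
s = -3 (s = (-3 + 0)*(3 - 2) = -3*1 = -3)
(s - 66)*R(-8) = (-3 - 66)*(-8) = -69*(-8) = 552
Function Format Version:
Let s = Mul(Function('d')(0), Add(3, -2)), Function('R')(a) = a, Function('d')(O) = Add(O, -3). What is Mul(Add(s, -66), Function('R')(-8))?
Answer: 552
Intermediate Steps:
Function('d')(O) = Add(-3, O)
s = -3 (s = Mul(Add(-3, 0), Add(3, -2)) = Mul(-3, 1) = -3)
Mul(Add(s, -66), Function('R')(-8)) = Mul(Add(-3, -66), -8) = Mul(-69, -8) = 552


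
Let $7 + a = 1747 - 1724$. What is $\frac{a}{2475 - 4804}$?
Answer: $- \frac{16}{2329} \approx -0.0068699$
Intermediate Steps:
$a = 16$ ($a = -7 + \left(1747 - 1724\right) = -7 + 23 = 16$)
$\frac{a}{2475 - 4804} = \frac{16}{2475 - 4804} = \frac{16}{-2329} = 16 \left(- \frac{1}{2329}\right) = - \frac{16}{2329}$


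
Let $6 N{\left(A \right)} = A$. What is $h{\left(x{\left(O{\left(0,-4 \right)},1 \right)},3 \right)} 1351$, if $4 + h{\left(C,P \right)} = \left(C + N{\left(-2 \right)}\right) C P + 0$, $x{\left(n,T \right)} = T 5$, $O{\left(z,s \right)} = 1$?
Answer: $89166$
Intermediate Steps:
$N{\left(A \right)} = \frac{A}{6}$
$x{\left(n,T \right)} = 5 T$
$h{\left(C,P \right)} = -4 + C P \left(- \frac{1}{3} + C\right)$ ($h{\left(C,P \right)} = -4 + \left(\left(C + \frac{1}{6} \left(-2\right)\right) C P + 0\right) = -4 + \left(\left(C - \frac{1}{3}\right) C P + 0\right) = -4 + \left(\left(- \frac{1}{3} + C\right) C P + 0\right) = -4 + \left(C \left(- \frac{1}{3} + C\right) P + 0\right) = -4 + \left(C P \left(- \frac{1}{3} + C\right) + 0\right) = -4 + C P \left(- \frac{1}{3} + C\right)$)
$h{\left(x{\left(O{\left(0,-4 \right)},1 \right)},3 \right)} 1351 = \left(-4 + 3 \left(5 \cdot 1\right)^{2} - \frac{1}{3} \cdot 5 \cdot 1 \cdot 3\right) 1351 = \left(-4 + 3 \cdot 5^{2} - \frac{5}{3} \cdot 3\right) 1351 = \left(-4 + 3 \cdot 25 - 5\right) 1351 = \left(-4 + 75 - 5\right) 1351 = 66 \cdot 1351 = 89166$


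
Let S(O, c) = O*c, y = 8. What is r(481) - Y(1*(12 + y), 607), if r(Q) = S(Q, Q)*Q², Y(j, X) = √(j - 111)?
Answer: 53527912321 - I*√91 ≈ 5.3528e+10 - 9.5394*I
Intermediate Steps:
Y(j, X) = √(-111 + j)
r(Q) = Q⁴ (r(Q) = (Q*Q)*Q² = Q²*Q² = Q⁴)
r(481) - Y(1*(12 + y), 607) = 481⁴ - √(-111 + 1*(12 + 8)) = 53527912321 - √(-111 + 1*20) = 53527912321 - √(-111 + 20) = 53527912321 - √(-91) = 53527912321 - I*√91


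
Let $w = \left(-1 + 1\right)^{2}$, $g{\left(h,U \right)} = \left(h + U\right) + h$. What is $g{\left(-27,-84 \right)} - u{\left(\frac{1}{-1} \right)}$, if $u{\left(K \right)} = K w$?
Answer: $-138$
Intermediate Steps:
$g{\left(h,U \right)} = U + 2 h$ ($g{\left(h,U \right)} = \left(U + h\right) + h = U + 2 h$)
$w = 0$ ($w = 0^{2} = 0$)
$u{\left(K \right)} = 0$ ($u{\left(K \right)} = K 0 = 0$)
$g{\left(-27,-84 \right)} - u{\left(\frac{1}{-1} \right)} = \left(-84 + 2 \left(-27\right)\right) - 0 = \left(-84 - 54\right) + 0 = -138 + 0 = -138$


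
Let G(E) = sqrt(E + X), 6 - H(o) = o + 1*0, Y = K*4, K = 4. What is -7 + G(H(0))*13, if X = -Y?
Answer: -7 + 13*I*sqrt(10) ≈ -7.0 + 41.11*I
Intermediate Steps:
Y = 16 (Y = 4*4 = 16)
X = -16 (X = -1*16 = -16)
H(o) = 6 - o (H(o) = 6 - (o + 1*0) = 6 - (o + 0) = 6 - o)
G(E) = sqrt(-16 + E) (G(E) = sqrt(E - 16) = sqrt(-16 + E))
-7 + G(H(0))*13 = -7 + sqrt(-16 + (6 - 1*0))*13 = -7 + sqrt(-16 + (6 + 0))*13 = -7 + sqrt(-16 + 6)*13 = -7 + sqrt(-10)*13 = -7 + (I*sqrt(10))*13 = -7 + 13*I*sqrt(10)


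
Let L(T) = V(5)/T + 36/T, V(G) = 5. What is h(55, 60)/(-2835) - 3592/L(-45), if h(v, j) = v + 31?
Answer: 458245874/116235 ≈ 3942.4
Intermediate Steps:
h(v, j) = 31 + v
L(T) = 41/T (L(T) = 5/T + 36/T = 41/T)
h(55, 60)/(-2835) - 3592/L(-45) = (31 + 55)/(-2835) - 3592/(41/(-45)) = 86*(-1/2835) - 3592/(41*(-1/45)) = -86/2835 - 3592/(-41/45) = -86/2835 - 3592*(-45/41) = -86/2835 + 161640/41 = 458245874/116235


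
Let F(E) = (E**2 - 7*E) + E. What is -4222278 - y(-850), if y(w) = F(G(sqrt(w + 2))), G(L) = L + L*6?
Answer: -4180726 + 168*I*sqrt(53) ≈ -4.1807e+6 + 1223.1*I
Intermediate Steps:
G(L) = 7*L (G(L) = L + 6*L = 7*L)
F(E) = E**2 - 6*E
y(w) = 7*sqrt(2 + w)*(-6 + 7*sqrt(2 + w)) (y(w) = (7*sqrt(w + 2))*(-6 + 7*sqrt(w + 2)) = (7*sqrt(2 + w))*(-6 + 7*sqrt(2 + w)) = 7*sqrt(2 + w)*(-6 + 7*sqrt(2 + w)))
-4222278 - y(-850) = -4222278 - (98 - 42*sqrt(2 - 850) + 49*(-850)) = -4222278 - (98 - 168*I*sqrt(53) - 41650) = -4222278 - (-41552 - 168*I*sqrt(53)) = -4222278 + (41552 + 168*I*sqrt(53)) = -4180726 + 168*I*sqrt(53)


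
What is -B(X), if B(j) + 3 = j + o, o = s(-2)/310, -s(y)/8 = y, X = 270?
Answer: -41393/155 ≈ -267.05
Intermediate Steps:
s(y) = -8*y
o = 8/155 (o = -8*(-2)/310 = 16*(1/310) = 8/155 ≈ 0.051613)
B(j) = -457/155 + j (B(j) = -3 + (j + 8/155) = -3 + (8/155 + j) = -457/155 + j)
-B(X) = -(-457/155 + 270) = -1*41393/155 = -41393/155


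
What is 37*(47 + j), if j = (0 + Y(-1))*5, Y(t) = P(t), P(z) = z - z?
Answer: 1739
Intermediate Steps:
P(z) = 0
Y(t) = 0
j = 0 (j = (0 + 0)*5 = 0*5 = 0)
37*(47 + j) = 37*(47 + 0) = 37*47 = 1739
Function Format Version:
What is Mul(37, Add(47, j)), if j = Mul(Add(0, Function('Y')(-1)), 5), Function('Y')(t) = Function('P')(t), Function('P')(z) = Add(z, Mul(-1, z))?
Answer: 1739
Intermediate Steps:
Function('P')(z) = 0
Function('Y')(t) = 0
j = 0 (j = Mul(Add(0, 0), 5) = Mul(0, 5) = 0)
Mul(37, Add(47, j)) = Mul(37, Add(47, 0)) = Mul(37, 47) = 1739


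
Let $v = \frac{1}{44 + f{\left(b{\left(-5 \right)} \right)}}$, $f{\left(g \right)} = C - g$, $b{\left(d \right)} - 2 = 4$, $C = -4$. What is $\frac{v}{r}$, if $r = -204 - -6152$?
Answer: $\frac{1}{202232} \approx 4.9448 \cdot 10^{-6}$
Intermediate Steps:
$b{\left(d \right)} = 6$ ($b{\left(d \right)} = 2 + 4 = 6$)
$r = 5948$ ($r = -204 + 6152 = 5948$)
$f{\left(g \right)} = -4 - g$
$v = \frac{1}{34}$ ($v = \frac{1}{44 - 10} = \frac{1}{34} \approx 0.029412$)
$\frac{v}{r} = \frac{1}{34 \cdot 5948} = \frac{1}{34} \cdot \frac{1}{5948} = \frac{1}{202232}$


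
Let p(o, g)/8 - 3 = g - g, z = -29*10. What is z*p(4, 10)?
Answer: -6960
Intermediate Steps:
z = -290
p(o, g) = 24 (p(o, g) = 24 + 8*(g - g) = 24 + 8*0 = 24 + 0 = 24)
z*p(4, 10) = -290*24 = -6960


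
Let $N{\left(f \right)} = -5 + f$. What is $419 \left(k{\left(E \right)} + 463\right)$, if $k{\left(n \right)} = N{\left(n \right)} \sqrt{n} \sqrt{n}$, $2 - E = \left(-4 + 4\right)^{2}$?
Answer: $191483$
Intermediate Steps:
$E = 2$ ($E = 2 - \left(-4 + 4\right)^{2} = 2 - 0^{2} = 2 - 0 = 2 + 0 = 2$)
$k{\left(n \right)} = n \left(-5 + n\right)$ ($k{\left(n \right)} = \left(-5 + n\right) \sqrt{n} \sqrt{n} = \sqrt{n} \left(-5 + n\right) \sqrt{n} = n \left(-5 + n\right)$)
$419 \left(k{\left(E \right)} + 463\right) = 419 \left(2 \left(-5 + 2\right) + 463\right) = 419 \left(2 \left(-3\right) + 463\right) = 419 \left(-6 + 463\right) = 419 \cdot 457 = 191483$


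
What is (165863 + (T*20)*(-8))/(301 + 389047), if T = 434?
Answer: 96423/389348 ≈ 0.24765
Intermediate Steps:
(165863 + (T*20)*(-8))/(301 + 389047) = (165863 + (434*20)*(-8))/(301 + 389047) = (165863 + 8680*(-8))/389348 = (165863 - 69440)*(1/389348) = 96423*(1/389348) = 96423/389348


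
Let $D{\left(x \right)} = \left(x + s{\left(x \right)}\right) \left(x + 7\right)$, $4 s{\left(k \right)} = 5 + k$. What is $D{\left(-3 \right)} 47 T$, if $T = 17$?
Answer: $-7990$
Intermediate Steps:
$s{\left(k \right)} = \frac{5}{4} + \frac{k}{4}$ ($s{\left(k \right)} = \frac{5 + k}{4} = \frac{5}{4} + \frac{k}{4}$)
$D{\left(x \right)} = \left(7 + x\right) \left(\frac{5}{4} + \frac{5 x}{4}\right)$ ($D{\left(x \right)} = \left(x + \left(\frac{5}{4} + \frac{x}{4}\right)\right) \left(x + 7\right) = \left(\frac{5}{4} + \frac{5 x}{4}\right) \left(7 + x\right) = \left(7 + x\right) \left(\frac{5}{4} + \frac{5 x}{4}\right)$)
$D{\left(-3 \right)} 47 T = \left(\frac{35}{4} + 10 \left(-3\right) + \frac{5 \left(-3\right)^{2}}{4}\right) 47 \cdot 17 = \left(\frac{35}{4} - 30 + \frac{5}{4} \cdot 9\right) 47 \cdot 17 = \left(\frac{35}{4} - 30 + \frac{45}{4}\right) 47 \cdot 17 = \left(-10\right) 47 \cdot 17 = \left(-470\right) 17 = -7990$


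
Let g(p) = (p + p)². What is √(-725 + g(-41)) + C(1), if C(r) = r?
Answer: 1 + √5999 ≈ 78.453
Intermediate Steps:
g(p) = 4*p² (g(p) = (2*p)² = 4*p²)
√(-725 + g(-41)) + C(1) = √(-725 + 4*(-41)²) + 1 = √(-725 + 4*1681) + 1 = √(-725 + 6724) + 1 = √5999 + 1 = 1 + √5999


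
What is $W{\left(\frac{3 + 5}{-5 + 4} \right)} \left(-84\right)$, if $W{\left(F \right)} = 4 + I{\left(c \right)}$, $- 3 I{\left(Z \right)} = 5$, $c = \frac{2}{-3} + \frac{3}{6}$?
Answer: $-196$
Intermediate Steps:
$c = - \frac{1}{6}$ ($c = 2 \left(- \frac{1}{3}\right) + 3 \cdot \frac{1}{6} = - \frac{2}{3} + \frac{1}{2} = - \frac{1}{6} \approx -0.16667$)
$I{\left(Z \right)} = - \frac{5}{3}$ ($I{\left(Z \right)} = \left(- \frac{1}{3}\right) 5 = - \frac{5}{3}$)
$W{\left(F \right)} = \frac{7}{3}$ ($W{\left(F \right)} = 4 - \frac{5}{3} = \frac{7}{3}$)
$W{\left(\frac{3 + 5}{-5 + 4} \right)} \left(-84\right) = \frac{7}{3} \left(-84\right) = -196$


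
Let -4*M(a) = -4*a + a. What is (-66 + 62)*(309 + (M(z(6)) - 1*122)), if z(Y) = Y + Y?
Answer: -784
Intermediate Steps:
z(Y) = 2*Y
M(a) = 3*a/4 (M(a) = -(-4*a + a)/4 = -(-3)*a/4 = 3*a/4)
(-66 + 62)*(309 + (M(z(6)) - 1*122)) = (-66 + 62)*(309 + (3*(2*6)/4 - 1*122)) = -4*(309 + ((3/4)*12 - 122)) = -4*(309 + (9 - 122)) = -4*(309 - 113) = -4*196 = -784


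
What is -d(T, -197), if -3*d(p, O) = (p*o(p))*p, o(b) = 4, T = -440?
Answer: 774400/3 ≈ 2.5813e+5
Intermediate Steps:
d(p, O) = -4*p**2/3 (d(p, O) = -p*4*p/3 = -4*p*p/3 = -4*p**2/3)
-d(T, -197) = -(-4)*(-440)**2/3 = -(-4)*193600/3 = -1*(-774400/3) = 774400/3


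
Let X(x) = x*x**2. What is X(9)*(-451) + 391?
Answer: -328388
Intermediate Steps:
X(x) = x**3
X(9)*(-451) + 391 = 9**3*(-451) + 391 = 729*(-451) + 391 = -328779 + 391 = -328388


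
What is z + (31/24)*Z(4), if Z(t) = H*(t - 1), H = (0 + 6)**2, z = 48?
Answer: 375/2 ≈ 187.50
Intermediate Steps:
H = 36 (H = 6**2 = 36)
Z(t) = -36 + 36*t (Z(t) = 36*(t - 1) = 36*(-1 + t) = -36 + 36*t)
z + (31/24)*Z(4) = 48 + (31/24)*(-36 + 36*4) = 48 + (31*(1/24))*(-36 + 144) = 48 + (31/24)*108 = 48 + 279/2 = 375/2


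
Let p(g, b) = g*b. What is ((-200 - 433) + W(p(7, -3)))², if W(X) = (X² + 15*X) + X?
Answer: 278784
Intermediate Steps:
p(g, b) = b*g
W(X) = X² + 16*X
((-200 - 433) + W(p(7, -3)))² = ((-200 - 433) + (-3*7)*(16 - 3*7))² = (-633 - 21*(16 - 21))² = (-633 - 21*(-5))² = (-633 + 105)² = (-528)² = 278784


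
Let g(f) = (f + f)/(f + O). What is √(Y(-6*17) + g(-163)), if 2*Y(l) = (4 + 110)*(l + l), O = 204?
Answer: I*√19560034/41 ≈ 107.87*I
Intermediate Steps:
Y(l) = 114*l (Y(l) = ((4 + 110)*(l + l))/2 = (114*(2*l))/2 = (228*l)/2 = 114*l)
g(f) = 2*f/(204 + f) (g(f) = (f + f)/(f + 204) = (2*f)/(204 + f) = 2*f/(204 + f))
√(Y(-6*17) + g(-163)) = √(114*(-6*17) + 2*(-163)/(204 - 163)) = √(114*(-102) + 2*(-163)/41) = √(-11628 + 2*(-163)*(1/41)) = √(-11628 - 326/41) = √(-477074/41) = I*√19560034/41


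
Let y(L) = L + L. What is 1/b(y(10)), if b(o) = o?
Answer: 1/20 ≈ 0.050000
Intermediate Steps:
y(L) = 2*L
1/b(y(10)) = 1/(2*10) = 1/20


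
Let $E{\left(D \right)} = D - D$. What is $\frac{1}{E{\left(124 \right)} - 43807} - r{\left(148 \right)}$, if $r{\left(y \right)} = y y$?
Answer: $- \frac{959548529}{43807} \approx -21904.0$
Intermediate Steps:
$r{\left(y \right)} = y^{2}$
$E{\left(D \right)} = 0$
$\frac{1}{E{\left(124 \right)} - 43807} - r{\left(148 \right)} = \frac{1}{0 - 43807} - 148^{2} = \frac{1}{-43807} - 21904 = - \frac{1}{43807} - 21904 = - \frac{959548529}{43807}$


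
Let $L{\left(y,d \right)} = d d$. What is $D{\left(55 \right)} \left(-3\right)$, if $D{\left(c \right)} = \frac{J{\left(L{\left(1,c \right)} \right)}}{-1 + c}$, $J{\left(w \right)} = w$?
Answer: $- \frac{3025}{18} \approx -168.06$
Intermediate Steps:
$L{\left(y,d \right)} = d^{2}$
$D{\left(c \right)} = \frac{c^{2}}{-1 + c}$
$D{\left(55 \right)} \left(-3\right) = \frac{55^{2}}{-1 + 55} \left(-3\right) = \frac{3025}{54} \left(-3\right) = - \frac{3025}{18}$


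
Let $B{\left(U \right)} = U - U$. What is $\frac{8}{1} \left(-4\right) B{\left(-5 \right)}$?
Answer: $0$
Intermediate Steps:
$B{\left(U \right)} = 0$
$\frac{8}{1} \left(-4\right) B{\left(-5 \right)} = \frac{8}{1} \left(-4\right) 0 = 8 \cdot 1 \left(-4\right) 0 = 8 \left(-4\right) 0 = \left(-32\right) 0 = 0$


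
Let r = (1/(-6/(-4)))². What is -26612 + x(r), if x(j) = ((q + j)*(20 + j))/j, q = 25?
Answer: -228974/9 ≈ -25442.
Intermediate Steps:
r = 4/9 (r = (1/(-6*(-¼)))² = (1/(3/2))² = (⅔)² = 4/9 ≈ 0.44444)
x(j) = (20 + j)*(25 + j)/j (x(j) = ((25 + j)*(20 + j))/j = ((20 + j)*(25 + j))/j = (20 + j)*(25 + j)/j)
-26612 + x(r) = -26612 + (45 + 4/9 + 500/(4/9)) = -26612 + (45 + 4/9 + 500*(9/4)) = -26612 + (45 + 4/9 + 1125) = -26612 + 10534/9 = -228974/9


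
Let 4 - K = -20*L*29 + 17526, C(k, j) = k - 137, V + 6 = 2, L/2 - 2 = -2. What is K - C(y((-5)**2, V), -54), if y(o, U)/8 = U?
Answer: -17353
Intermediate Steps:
L = 0 (L = 4 + 2*(-2) = 4 - 4 = 0)
V = -4 (V = -6 + 2 = -4)
y(o, U) = 8*U
C(k, j) = -137 + k
K = -17522 (K = 4 - (-20*0*29 + 17526) = 4 - (0*29 + 17526) = 4 - (0 + 17526) = 4 - 1*17526 = 4 - 17526 = -17522)
K - C(y((-5)**2, V), -54) = -17522 - (-137 + 8*(-4)) = -17522 - (-137 - 32) = -17522 - 1*(-169) = -17522 + 169 = -17353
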